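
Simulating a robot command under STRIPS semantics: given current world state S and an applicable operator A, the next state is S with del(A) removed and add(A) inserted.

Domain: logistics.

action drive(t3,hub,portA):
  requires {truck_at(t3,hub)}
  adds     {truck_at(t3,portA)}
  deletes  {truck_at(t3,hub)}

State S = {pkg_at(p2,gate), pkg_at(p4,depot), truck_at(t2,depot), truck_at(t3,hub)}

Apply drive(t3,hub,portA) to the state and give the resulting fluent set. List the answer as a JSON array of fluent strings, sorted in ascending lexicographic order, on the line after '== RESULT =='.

Compute (S \ del) ∪ add:
  pre ⊆ S: {truck_at(t3,hub)} ⊆ S  — applicable
  S \ del = {pkg_at(p2,gate), pkg_at(p4,depot), truck_at(t2,depot)}
  ∪ add   = {pkg_at(p2,gate), pkg_at(p4,depot), truck_at(t2,depot), truck_at(t3,portA)}

== RESULT ==
["pkg_at(p2,gate)", "pkg_at(p4,depot)", "truck_at(t2,depot)", "truck_at(t3,portA)"]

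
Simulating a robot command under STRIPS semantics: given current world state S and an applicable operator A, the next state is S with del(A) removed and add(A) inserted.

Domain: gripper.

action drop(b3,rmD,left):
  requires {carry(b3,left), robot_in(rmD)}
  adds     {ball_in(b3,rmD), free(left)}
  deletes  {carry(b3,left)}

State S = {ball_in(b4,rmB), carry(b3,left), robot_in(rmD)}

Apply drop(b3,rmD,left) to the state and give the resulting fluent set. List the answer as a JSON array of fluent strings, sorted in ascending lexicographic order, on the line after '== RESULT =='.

Compute (S \ del) ∪ add:
  pre ⊆ S: {carry(b3,left), robot_in(rmD)} ⊆ S  — applicable
  S \ del = {ball_in(b4,rmB), robot_in(rmD)}
  ∪ add   = {ball_in(b3,rmD), ball_in(b4,rmB), free(left), robot_in(rmD)}

== RESULT ==
["ball_in(b3,rmD)", "ball_in(b4,rmB)", "free(left)", "robot_in(rmD)"]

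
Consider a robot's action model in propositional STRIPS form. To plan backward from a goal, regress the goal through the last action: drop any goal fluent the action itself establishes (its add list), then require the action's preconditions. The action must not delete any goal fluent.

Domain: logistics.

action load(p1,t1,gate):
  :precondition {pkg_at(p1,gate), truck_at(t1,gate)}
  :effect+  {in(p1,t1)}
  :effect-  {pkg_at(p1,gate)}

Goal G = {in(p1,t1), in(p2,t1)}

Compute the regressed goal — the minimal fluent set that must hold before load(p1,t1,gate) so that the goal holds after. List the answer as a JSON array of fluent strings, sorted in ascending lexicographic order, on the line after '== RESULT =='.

Compute (G \ add) ∪ pre:
  G ∩ del = {}  (empty — regression defined)
  G \ add = {in(p1,t1), in(p2,t1)} \ {in(p1,t1)} = {in(p2,t1)}
  ∪ pre   = {in(p2,t1)} ∪ {pkg_at(p1,gate), truck_at(t1,gate)}
          = {in(p2,t1), pkg_at(p1,gate), truck_at(t1,gate)}

== RESULT ==
["in(p2,t1)", "pkg_at(p1,gate)", "truck_at(t1,gate)"]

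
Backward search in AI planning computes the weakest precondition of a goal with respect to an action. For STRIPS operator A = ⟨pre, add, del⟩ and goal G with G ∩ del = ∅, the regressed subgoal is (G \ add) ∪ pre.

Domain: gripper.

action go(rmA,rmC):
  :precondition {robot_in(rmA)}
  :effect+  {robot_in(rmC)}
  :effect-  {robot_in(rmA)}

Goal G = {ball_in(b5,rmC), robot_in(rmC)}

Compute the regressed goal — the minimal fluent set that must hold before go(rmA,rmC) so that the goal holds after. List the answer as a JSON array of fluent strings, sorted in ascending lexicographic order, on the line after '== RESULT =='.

Regress:
  G ∩ del = {}  (empty — regression defined)
  G \ add = {ball_in(b5,rmC), robot_in(rmC)} \ {robot_in(rmC)} = {ball_in(b5,rmC)}
  ∪ pre   = {ball_in(b5,rmC)} ∪ {robot_in(rmA)}
          = {ball_in(b5,rmC), robot_in(rmA)}

== RESULT ==
["ball_in(b5,rmC)", "robot_in(rmA)"]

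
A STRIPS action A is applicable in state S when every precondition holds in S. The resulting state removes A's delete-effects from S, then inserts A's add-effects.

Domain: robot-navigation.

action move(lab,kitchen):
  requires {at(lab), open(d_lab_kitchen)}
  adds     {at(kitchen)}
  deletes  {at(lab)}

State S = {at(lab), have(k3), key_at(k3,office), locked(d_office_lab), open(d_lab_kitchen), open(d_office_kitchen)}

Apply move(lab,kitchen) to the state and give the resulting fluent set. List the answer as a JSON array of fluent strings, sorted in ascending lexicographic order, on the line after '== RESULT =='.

Progress:
  pre ⊆ S: {at(lab), open(d_lab_kitchen)} ⊆ S  — applicable
  S \ del = {have(k3), key_at(k3,office), locked(d_office_lab), open(d_lab_kitchen), open(d_office_kitchen)}
  ∪ add   = {at(kitchen), have(k3), key_at(k3,office), locked(d_office_lab), open(d_lab_kitchen), open(d_office_kitchen)}

== RESULT ==
["at(kitchen)", "have(k3)", "key_at(k3,office)", "locked(d_office_lab)", "open(d_lab_kitchen)", "open(d_office_kitchen)"]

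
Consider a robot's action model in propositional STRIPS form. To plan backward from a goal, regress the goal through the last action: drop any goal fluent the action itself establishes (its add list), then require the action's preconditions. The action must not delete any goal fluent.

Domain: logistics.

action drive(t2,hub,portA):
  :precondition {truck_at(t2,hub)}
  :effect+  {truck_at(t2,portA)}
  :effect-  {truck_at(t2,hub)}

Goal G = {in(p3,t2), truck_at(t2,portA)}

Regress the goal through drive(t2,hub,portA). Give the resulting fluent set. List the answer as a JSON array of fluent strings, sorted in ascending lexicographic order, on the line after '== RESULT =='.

Regress:
  G ∩ del = {}  (empty — regression defined)
  G \ add = {in(p3,t2), truck_at(t2,portA)} \ {truck_at(t2,portA)} = {in(p3,t2)}
  ∪ pre   = {in(p3,t2)} ∪ {truck_at(t2,hub)}
          = {in(p3,t2), truck_at(t2,hub)}

== RESULT ==
["in(p3,t2)", "truck_at(t2,hub)"]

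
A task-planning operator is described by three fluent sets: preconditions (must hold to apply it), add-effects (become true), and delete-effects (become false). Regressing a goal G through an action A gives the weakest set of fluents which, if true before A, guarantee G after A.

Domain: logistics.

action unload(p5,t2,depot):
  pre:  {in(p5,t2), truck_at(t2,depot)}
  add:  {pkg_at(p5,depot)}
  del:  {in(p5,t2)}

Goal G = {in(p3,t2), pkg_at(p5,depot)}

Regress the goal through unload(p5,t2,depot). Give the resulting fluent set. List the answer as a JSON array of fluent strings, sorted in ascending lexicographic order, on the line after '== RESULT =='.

Compute (G \ add) ∪ pre:
  G ∩ del = {}  (empty — regression defined)
  G \ add = {in(p3,t2), pkg_at(p5,depot)} \ {pkg_at(p5,depot)} = {in(p3,t2)}
  ∪ pre   = {in(p3,t2)} ∪ {in(p5,t2), truck_at(t2,depot)}
          = {in(p3,t2), in(p5,t2), truck_at(t2,depot)}

== RESULT ==
["in(p3,t2)", "in(p5,t2)", "truck_at(t2,depot)"]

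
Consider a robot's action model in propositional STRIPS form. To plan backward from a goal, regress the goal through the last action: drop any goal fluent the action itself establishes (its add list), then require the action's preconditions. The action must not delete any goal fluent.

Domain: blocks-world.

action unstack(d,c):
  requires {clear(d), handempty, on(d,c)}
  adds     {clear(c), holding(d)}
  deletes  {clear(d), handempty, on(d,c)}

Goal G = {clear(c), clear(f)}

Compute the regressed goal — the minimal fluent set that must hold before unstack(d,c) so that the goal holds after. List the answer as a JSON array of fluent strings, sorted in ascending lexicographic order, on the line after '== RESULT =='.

Regress:
  G ∩ del = {}  (empty — regression defined)
  G \ add = {clear(c), clear(f)} \ {clear(c), holding(d)} = {clear(f)}
  ∪ pre   = {clear(f)} ∪ {clear(d), handempty, on(d,c)}
          = {clear(d), clear(f), handempty, on(d,c)}

== RESULT ==
["clear(d)", "clear(f)", "handempty", "on(d,c)"]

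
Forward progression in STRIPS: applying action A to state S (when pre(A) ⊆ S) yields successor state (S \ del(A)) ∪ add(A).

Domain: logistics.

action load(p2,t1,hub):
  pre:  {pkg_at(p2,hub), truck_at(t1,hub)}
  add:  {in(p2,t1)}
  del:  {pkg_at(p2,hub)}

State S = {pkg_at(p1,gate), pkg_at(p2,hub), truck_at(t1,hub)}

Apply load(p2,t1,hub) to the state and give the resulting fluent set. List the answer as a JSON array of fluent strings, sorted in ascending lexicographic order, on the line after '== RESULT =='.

Compute (S \ del) ∪ add:
  pre ⊆ S: {pkg_at(p2,hub), truck_at(t1,hub)} ⊆ S  — applicable
  S \ del = {pkg_at(p1,gate), truck_at(t1,hub)}
  ∪ add   = {in(p2,t1), pkg_at(p1,gate), truck_at(t1,hub)}

== RESULT ==
["in(p2,t1)", "pkg_at(p1,gate)", "truck_at(t1,hub)"]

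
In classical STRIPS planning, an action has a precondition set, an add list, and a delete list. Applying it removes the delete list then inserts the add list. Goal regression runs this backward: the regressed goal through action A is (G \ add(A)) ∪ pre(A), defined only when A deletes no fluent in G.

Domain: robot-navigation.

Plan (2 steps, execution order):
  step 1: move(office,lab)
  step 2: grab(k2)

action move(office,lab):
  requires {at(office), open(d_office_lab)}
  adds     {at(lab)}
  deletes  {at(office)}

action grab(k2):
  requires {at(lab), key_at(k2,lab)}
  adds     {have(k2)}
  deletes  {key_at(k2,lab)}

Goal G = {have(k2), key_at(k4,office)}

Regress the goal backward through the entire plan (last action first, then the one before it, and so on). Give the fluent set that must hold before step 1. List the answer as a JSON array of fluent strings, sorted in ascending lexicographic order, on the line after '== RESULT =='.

Regress step by step:
  through step 2 (grab(k2)): drop {have(k2)}, keep {key_at(k4,office)}, require {at(lab), key_at(k2,lab)}
    → {at(lab), key_at(k2,lab), key_at(k4,office)}
  through step 1 (move(office,lab)): drop {at(lab)}, keep {key_at(k2,lab), key_at(k4,office)}, require {at(office), open(d_office_lab)}
    → {at(office), key_at(k2,lab), key_at(k4,office), open(d_office_lab)}

== RESULT ==
["at(office)", "key_at(k2,lab)", "key_at(k4,office)", "open(d_office_lab)"]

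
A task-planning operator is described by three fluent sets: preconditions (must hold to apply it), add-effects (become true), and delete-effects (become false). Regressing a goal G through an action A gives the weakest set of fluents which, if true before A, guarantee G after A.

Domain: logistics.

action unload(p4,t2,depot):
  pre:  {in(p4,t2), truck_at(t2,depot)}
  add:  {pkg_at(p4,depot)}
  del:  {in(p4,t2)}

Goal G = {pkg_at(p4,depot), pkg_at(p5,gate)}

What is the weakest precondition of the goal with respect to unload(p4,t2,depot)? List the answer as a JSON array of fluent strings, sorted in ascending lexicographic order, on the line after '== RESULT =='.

Regress:
  G ∩ del = {}  (empty — regression defined)
  G \ add = {pkg_at(p4,depot), pkg_at(p5,gate)} \ {pkg_at(p4,depot)} = {pkg_at(p5,gate)}
  ∪ pre   = {pkg_at(p5,gate)} ∪ {in(p4,t2), truck_at(t2,depot)}
          = {in(p4,t2), pkg_at(p5,gate), truck_at(t2,depot)}

== RESULT ==
["in(p4,t2)", "pkg_at(p5,gate)", "truck_at(t2,depot)"]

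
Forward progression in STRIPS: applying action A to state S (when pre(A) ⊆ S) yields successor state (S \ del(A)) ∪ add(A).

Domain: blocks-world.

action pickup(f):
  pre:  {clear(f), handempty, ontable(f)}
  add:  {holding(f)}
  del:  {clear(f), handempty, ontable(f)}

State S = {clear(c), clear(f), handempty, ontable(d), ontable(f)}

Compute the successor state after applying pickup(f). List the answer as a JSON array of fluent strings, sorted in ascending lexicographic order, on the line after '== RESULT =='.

Compute (S \ del) ∪ add:
  pre ⊆ S: {clear(f), handempty, ontable(f)} ⊆ S  — applicable
  S \ del = {clear(c), ontable(d)}
  ∪ add   = {clear(c), holding(f), ontable(d)}

== RESULT ==
["clear(c)", "holding(f)", "ontable(d)"]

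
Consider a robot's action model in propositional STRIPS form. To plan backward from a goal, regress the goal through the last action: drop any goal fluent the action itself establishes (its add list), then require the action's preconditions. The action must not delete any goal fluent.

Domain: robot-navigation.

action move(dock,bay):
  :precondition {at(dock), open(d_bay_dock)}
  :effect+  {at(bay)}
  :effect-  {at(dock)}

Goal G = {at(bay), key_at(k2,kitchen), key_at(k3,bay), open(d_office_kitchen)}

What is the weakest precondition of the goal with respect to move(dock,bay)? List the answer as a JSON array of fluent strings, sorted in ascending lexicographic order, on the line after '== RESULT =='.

Compute (G \ add) ∪ pre:
  G ∩ del = {}  (empty — regression defined)
  G \ add = {at(bay), key_at(k2,kitchen), key_at(k3,bay), open(d_office_kitchen)} \ {at(bay)} = {key_at(k2,kitchen), key_at(k3,bay), open(d_office_kitchen)}
  ∪ pre   = {key_at(k2,kitchen), key_at(k3,bay), open(d_office_kitchen)} ∪ {at(dock), open(d_bay_dock)}
          = {at(dock), key_at(k2,kitchen), key_at(k3,bay), open(d_bay_dock), open(d_office_kitchen)}

== RESULT ==
["at(dock)", "key_at(k2,kitchen)", "key_at(k3,bay)", "open(d_bay_dock)", "open(d_office_kitchen)"]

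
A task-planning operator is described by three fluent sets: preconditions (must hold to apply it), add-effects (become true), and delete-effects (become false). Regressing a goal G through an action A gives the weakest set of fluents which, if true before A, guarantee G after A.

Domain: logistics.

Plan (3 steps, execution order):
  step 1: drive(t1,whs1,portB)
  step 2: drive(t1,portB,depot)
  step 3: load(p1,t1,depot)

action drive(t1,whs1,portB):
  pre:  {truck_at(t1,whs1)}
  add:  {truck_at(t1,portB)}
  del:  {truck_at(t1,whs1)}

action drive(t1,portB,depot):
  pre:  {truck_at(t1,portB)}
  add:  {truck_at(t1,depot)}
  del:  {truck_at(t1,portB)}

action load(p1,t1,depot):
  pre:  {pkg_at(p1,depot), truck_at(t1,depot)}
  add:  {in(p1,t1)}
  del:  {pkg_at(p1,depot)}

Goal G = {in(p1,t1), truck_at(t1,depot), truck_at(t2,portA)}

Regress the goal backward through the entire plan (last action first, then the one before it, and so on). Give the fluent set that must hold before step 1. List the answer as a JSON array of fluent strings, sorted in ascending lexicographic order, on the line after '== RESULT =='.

Work backward from the goal:
  through step 3 (load(p1,t1,depot)): drop {in(p1,t1)}, keep {truck_at(t1,depot), truck_at(t2,portA)}, require {pkg_at(p1,depot), truck_at(t1,depot)}
    → {pkg_at(p1,depot), truck_at(t1,depot), truck_at(t2,portA)}
  through step 2 (drive(t1,portB,depot)): drop {truck_at(t1,depot)}, keep {pkg_at(p1,depot), truck_at(t2,portA)}, require {truck_at(t1,portB)}
    → {pkg_at(p1,depot), truck_at(t1,portB), truck_at(t2,portA)}
  through step 1 (drive(t1,whs1,portB)): drop {truck_at(t1,portB)}, keep {pkg_at(p1,depot), truck_at(t2,portA)}, require {truck_at(t1,whs1)}
    → {pkg_at(p1,depot), truck_at(t1,whs1), truck_at(t2,portA)}

== RESULT ==
["pkg_at(p1,depot)", "truck_at(t1,whs1)", "truck_at(t2,portA)"]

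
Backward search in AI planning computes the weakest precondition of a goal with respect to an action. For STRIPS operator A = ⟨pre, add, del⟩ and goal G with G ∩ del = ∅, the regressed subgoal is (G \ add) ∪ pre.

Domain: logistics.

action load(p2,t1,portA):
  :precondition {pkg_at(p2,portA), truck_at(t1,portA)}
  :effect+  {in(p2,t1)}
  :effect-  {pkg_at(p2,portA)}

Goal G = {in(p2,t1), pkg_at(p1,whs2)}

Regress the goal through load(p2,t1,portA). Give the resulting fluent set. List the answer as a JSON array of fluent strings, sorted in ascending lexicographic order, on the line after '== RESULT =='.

Regress:
  G ∩ del = {}  (empty — regression defined)
  G \ add = {in(p2,t1), pkg_at(p1,whs2)} \ {in(p2,t1)} = {pkg_at(p1,whs2)}
  ∪ pre   = {pkg_at(p1,whs2)} ∪ {pkg_at(p2,portA), truck_at(t1,portA)}
          = {pkg_at(p1,whs2), pkg_at(p2,portA), truck_at(t1,portA)}

== RESULT ==
["pkg_at(p1,whs2)", "pkg_at(p2,portA)", "truck_at(t1,portA)"]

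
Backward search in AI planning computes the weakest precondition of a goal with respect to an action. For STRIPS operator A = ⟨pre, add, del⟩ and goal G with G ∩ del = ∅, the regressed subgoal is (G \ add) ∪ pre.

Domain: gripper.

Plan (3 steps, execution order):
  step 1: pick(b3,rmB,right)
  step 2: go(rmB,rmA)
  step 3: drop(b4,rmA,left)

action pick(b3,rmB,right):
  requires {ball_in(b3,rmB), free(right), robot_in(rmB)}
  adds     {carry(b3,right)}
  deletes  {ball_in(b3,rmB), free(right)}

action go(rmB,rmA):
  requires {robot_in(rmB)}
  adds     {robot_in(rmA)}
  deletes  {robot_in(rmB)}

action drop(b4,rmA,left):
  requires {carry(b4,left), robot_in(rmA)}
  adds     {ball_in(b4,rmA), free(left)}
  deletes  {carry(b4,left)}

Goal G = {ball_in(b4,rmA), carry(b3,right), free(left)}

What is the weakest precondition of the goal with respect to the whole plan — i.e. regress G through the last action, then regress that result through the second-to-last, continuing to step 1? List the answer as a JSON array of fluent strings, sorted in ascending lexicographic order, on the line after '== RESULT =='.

Regress step by step:
  through step 3 (drop(b4,rmA,left)): drop {ball_in(b4,rmA), free(left)}, keep {carry(b3,right)}, require {carry(b4,left), robot_in(rmA)}
    → {carry(b3,right), carry(b4,left), robot_in(rmA)}
  through step 2 (go(rmB,rmA)): drop {robot_in(rmA)}, keep {carry(b3,right), carry(b4,left)}, require {robot_in(rmB)}
    → {carry(b3,right), carry(b4,left), robot_in(rmB)}
  through step 1 (pick(b3,rmB,right)): drop {carry(b3,right)}, keep {carry(b4,left), robot_in(rmB)}, require {ball_in(b3,rmB), free(right), robot_in(rmB)}
    → {ball_in(b3,rmB), carry(b4,left), free(right), robot_in(rmB)}

== RESULT ==
["ball_in(b3,rmB)", "carry(b4,left)", "free(right)", "robot_in(rmB)"]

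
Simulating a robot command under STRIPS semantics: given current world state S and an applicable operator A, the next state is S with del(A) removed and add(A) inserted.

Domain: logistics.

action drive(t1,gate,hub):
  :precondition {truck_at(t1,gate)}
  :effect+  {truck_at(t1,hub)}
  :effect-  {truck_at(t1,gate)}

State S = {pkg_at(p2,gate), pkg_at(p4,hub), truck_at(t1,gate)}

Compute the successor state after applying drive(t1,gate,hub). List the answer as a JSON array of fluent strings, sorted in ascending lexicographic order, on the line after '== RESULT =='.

Progress:
  pre ⊆ S: {truck_at(t1,gate)} ⊆ S  — applicable
  S \ del = {pkg_at(p2,gate), pkg_at(p4,hub)}
  ∪ add   = {pkg_at(p2,gate), pkg_at(p4,hub), truck_at(t1,hub)}

== RESULT ==
["pkg_at(p2,gate)", "pkg_at(p4,hub)", "truck_at(t1,hub)"]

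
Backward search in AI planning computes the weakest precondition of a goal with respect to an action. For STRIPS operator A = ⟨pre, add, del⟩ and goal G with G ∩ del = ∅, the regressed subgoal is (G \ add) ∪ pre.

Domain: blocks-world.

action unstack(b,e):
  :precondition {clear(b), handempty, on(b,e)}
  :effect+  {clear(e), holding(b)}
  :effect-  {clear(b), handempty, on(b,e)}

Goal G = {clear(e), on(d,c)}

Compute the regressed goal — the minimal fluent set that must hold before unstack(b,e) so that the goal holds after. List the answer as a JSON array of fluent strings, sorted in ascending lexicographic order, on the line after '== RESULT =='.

Regress:
  G ∩ del = {}  (empty — regression defined)
  G \ add = {clear(e), on(d,c)} \ {clear(e), holding(b)} = {on(d,c)}
  ∪ pre   = {on(d,c)} ∪ {clear(b), handempty, on(b,e)}
          = {clear(b), handempty, on(b,e), on(d,c)}

== RESULT ==
["clear(b)", "handempty", "on(b,e)", "on(d,c)"]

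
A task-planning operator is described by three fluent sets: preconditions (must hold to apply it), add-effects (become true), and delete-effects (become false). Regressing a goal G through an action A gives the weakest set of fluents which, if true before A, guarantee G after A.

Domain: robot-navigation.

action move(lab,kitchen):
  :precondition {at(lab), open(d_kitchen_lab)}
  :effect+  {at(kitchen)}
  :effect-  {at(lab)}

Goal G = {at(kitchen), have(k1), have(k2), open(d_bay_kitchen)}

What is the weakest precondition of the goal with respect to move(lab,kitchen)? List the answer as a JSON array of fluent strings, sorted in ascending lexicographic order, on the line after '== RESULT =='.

Compute (G \ add) ∪ pre:
  G ∩ del = {}  (empty — regression defined)
  G \ add = {at(kitchen), have(k1), have(k2), open(d_bay_kitchen)} \ {at(kitchen)} = {have(k1), have(k2), open(d_bay_kitchen)}
  ∪ pre   = {have(k1), have(k2), open(d_bay_kitchen)} ∪ {at(lab), open(d_kitchen_lab)}
          = {at(lab), have(k1), have(k2), open(d_bay_kitchen), open(d_kitchen_lab)}

== RESULT ==
["at(lab)", "have(k1)", "have(k2)", "open(d_bay_kitchen)", "open(d_kitchen_lab)"]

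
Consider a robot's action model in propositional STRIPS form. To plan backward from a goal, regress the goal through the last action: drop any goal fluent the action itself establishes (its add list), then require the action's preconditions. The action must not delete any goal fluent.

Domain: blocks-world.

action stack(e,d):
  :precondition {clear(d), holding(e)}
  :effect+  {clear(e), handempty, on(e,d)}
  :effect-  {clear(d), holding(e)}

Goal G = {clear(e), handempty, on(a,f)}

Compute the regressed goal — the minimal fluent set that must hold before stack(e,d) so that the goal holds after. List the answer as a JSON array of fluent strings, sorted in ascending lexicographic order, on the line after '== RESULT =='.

Compute (G \ add) ∪ pre:
  G ∩ del = {}  (empty — regression defined)
  G \ add = {clear(e), handempty, on(a,f)} \ {clear(e), handempty, on(e,d)} = {on(a,f)}
  ∪ pre   = {on(a,f)} ∪ {clear(d), holding(e)}
          = {clear(d), holding(e), on(a,f)}

== RESULT ==
["clear(d)", "holding(e)", "on(a,f)"]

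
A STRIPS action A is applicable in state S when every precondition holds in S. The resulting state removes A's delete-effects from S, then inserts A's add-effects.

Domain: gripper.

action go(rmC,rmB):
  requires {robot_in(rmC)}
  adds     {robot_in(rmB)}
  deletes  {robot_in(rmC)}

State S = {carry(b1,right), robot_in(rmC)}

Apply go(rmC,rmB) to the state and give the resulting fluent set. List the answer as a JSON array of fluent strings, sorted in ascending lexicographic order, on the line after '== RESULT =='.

Progress:
  pre ⊆ S: {robot_in(rmC)} ⊆ S  — applicable
  S \ del = {carry(b1,right)}
  ∪ add   = {carry(b1,right), robot_in(rmB)}

== RESULT ==
["carry(b1,right)", "robot_in(rmB)"]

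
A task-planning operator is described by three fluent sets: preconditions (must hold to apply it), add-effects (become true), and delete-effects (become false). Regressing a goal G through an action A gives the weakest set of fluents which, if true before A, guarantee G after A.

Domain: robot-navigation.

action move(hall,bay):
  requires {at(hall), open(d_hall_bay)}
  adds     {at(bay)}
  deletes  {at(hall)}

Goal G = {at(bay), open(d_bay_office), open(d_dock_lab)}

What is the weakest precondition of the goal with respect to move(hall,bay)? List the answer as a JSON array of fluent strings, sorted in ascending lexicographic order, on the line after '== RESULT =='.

Compute (G \ add) ∪ pre:
  G ∩ del = {}  (empty — regression defined)
  G \ add = {at(bay), open(d_bay_office), open(d_dock_lab)} \ {at(bay)} = {open(d_bay_office), open(d_dock_lab)}
  ∪ pre   = {open(d_bay_office), open(d_dock_lab)} ∪ {at(hall), open(d_hall_bay)}
          = {at(hall), open(d_bay_office), open(d_dock_lab), open(d_hall_bay)}

== RESULT ==
["at(hall)", "open(d_bay_office)", "open(d_dock_lab)", "open(d_hall_bay)"]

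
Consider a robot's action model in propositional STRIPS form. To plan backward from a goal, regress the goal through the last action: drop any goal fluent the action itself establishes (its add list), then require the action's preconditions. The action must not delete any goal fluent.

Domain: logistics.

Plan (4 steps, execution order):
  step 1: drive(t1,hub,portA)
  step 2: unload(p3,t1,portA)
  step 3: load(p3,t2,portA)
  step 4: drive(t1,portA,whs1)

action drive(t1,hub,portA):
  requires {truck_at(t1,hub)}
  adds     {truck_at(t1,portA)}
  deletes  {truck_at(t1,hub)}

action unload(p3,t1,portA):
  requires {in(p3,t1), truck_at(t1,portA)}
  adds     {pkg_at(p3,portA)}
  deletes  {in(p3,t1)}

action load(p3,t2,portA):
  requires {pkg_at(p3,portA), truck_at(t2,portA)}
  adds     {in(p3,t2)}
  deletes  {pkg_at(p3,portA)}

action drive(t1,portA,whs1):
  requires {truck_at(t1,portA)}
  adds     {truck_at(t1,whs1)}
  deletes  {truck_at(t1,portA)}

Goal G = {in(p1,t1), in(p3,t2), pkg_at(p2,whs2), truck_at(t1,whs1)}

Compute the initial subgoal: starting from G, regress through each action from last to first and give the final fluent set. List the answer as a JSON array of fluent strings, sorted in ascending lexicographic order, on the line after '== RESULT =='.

Work backward from the goal:
  through step 4 (drive(t1,portA,whs1)): drop {truck_at(t1,whs1)}, keep {in(p1,t1), in(p3,t2), pkg_at(p2,whs2)}, require {truck_at(t1,portA)}
    → {in(p1,t1), in(p3,t2), pkg_at(p2,whs2), truck_at(t1,portA)}
  through step 3 (load(p3,t2,portA)): drop {in(p3,t2)}, keep {in(p1,t1), pkg_at(p2,whs2), truck_at(t1,portA)}, require {pkg_at(p3,portA), truck_at(t2,portA)}
    → {in(p1,t1), pkg_at(p2,whs2), pkg_at(p3,portA), truck_at(t1,portA), truck_at(t2,portA)}
  through step 2 (unload(p3,t1,portA)): drop {pkg_at(p3,portA)}, keep {in(p1,t1), pkg_at(p2,whs2), truck_at(t1,portA), truck_at(t2,portA)}, require {in(p3,t1), truck_at(t1,portA)}
    → {in(p1,t1), in(p3,t1), pkg_at(p2,whs2), truck_at(t1,portA), truck_at(t2,portA)}
  through step 1 (drive(t1,hub,portA)): drop {truck_at(t1,portA)}, keep {in(p1,t1), in(p3,t1), pkg_at(p2,whs2), truck_at(t2,portA)}, require {truck_at(t1,hub)}
    → {in(p1,t1), in(p3,t1), pkg_at(p2,whs2), truck_at(t1,hub), truck_at(t2,portA)}

== RESULT ==
["in(p1,t1)", "in(p3,t1)", "pkg_at(p2,whs2)", "truck_at(t1,hub)", "truck_at(t2,portA)"]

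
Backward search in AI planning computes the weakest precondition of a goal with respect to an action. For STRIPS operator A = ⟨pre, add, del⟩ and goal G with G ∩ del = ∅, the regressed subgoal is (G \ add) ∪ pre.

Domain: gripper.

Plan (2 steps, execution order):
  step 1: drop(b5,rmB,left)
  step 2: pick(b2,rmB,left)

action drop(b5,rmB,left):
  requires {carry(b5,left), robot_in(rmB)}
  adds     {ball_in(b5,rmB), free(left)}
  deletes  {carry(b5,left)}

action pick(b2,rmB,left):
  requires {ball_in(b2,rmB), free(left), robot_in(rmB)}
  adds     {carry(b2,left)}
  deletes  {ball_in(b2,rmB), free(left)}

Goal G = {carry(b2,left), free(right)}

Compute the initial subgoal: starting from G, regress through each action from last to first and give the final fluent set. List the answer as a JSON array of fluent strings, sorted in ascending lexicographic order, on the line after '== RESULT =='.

Work backward from the goal:
  through step 2 (pick(b2,rmB,left)): drop {carry(b2,left)}, keep {free(right)}, require {ball_in(b2,rmB), free(left), robot_in(rmB)}
    → {ball_in(b2,rmB), free(left), free(right), robot_in(rmB)}
  through step 1 (drop(b5,rmB,left)): drop {free(left)}, keep {ball_in(b2,rmB), free(right), robot_in(rmB)}, require {carry(b5,left), robot_in(rmB)}
    → {ball_in(b2,rmB), carry(b5,left), free(right), robot_in(rmB)}

== RESULT ==
["ball_in(b2,rmB)", "carry(b5,left)", "free(right)", "robot_in(rmB)"]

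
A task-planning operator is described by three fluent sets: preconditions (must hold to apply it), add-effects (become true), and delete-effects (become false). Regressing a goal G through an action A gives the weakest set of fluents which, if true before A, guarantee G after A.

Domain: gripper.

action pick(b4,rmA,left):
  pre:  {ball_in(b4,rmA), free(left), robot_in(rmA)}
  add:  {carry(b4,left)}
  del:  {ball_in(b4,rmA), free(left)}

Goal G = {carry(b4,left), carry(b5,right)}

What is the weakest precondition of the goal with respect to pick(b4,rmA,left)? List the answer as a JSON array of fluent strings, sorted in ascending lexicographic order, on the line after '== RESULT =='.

Regress:
  G ∩ del = {}  (empty — regression defined)
  G \ add = {carry(b4,left), carry(b5,right)} \ {carry(b4,left)} = {carry(b5,right)}
  ∪ pre   = {carry(b5,right)} ∪ {ball_in(b4,rmA), free(left), robot_in(rmA)}
          = {ball_in(b4,rmA), carry(b5,right), free(left), robot_in(rmA)}

== RESULT ==
["ball_in(b4,rmA)", "carry(b5,right)", "free(left)", "robot_in(rmA)"]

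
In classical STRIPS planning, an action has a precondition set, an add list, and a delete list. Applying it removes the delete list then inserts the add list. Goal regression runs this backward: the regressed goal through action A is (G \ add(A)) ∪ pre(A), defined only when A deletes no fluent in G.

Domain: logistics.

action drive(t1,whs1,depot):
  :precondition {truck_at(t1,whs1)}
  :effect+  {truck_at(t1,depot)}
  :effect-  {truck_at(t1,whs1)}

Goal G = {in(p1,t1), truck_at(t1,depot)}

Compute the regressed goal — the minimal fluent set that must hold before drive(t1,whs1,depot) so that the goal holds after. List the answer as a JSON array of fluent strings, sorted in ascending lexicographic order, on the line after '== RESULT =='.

Compute (G \ add) ∪ pre:
  G ∩ del = {}  (empty — regression defined)
  G \ add = {in(p1,t1), truck_at(t1,depot)} \ {truck_at(t1,depot)} = {in(p1,t1)}
  ∪ pre   = {in(p1,t1)} ∪ {truck_at(t1,whs1)}
          = {in(p1,t1), truck_at(t1,whs1)}

== RESULT ==
["in(p1,t1)", "truck_at(t1,whs1)"]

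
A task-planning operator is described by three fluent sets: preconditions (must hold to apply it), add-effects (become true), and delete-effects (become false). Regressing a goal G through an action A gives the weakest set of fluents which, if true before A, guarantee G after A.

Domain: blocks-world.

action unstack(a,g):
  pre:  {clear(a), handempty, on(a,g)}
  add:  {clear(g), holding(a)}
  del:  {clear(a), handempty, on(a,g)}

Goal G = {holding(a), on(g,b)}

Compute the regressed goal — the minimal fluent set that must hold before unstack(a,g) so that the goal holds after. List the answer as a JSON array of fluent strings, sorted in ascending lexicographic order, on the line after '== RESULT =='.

Compute (G \ add) ∪ pre:
  G ∩ del = {}  (empty — regression defined)
  G \ add = {holding(a), on(g,b)} \ {clear(g), holding(a)} = {on(g,b)}
  ∪ pre   = {on(g,b)} ∪ {clear(a), handempty, on(a,g)}
          = {clear(a), handempty, on(a,g), on(g,b)}

== RESULT ==
["clear(a)", "handempty", "on(a,g)", "on(g,b)"]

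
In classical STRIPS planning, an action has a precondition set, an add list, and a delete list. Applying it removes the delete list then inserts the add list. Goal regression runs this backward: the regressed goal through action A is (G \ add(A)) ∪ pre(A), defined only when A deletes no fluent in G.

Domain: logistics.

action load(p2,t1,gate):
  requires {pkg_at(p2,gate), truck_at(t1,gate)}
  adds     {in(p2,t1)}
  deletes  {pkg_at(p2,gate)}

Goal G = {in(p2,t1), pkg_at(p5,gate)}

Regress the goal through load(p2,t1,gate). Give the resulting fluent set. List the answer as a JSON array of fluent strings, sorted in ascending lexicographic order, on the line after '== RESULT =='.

Regress:
  G ∩ del = {}  (empty — regression defined)
  G \ add = {in(p2,t1), pkg_at(p5,gate)} \ {in(p2,t1)} = {pkg_at(p5,gate)}
  ∪ pre   = {pkg_at(p5,gate)} ∪ {pkg_at(p2,gate), truck_at(t1,gate)}
          = {pkg_at(p2,gate), pkg_at(p5,gate), truck_at(t1,gate)}

== RESULT ==
["pkg_at(p2,gate)", "pkg_at(p5,gate)", "truck_at(t1,gate)"]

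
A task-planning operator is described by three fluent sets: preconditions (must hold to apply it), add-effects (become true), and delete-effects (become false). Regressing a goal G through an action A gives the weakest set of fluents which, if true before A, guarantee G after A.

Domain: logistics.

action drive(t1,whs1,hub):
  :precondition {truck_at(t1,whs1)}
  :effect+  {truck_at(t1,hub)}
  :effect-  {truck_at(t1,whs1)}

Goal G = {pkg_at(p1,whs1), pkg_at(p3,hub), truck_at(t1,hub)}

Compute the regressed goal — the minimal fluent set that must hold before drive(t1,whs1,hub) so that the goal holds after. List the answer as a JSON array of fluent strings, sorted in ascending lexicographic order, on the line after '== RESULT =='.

Compute (G \ add) ∪ pre:
  G ∩ del = {}  (empty — regression defined)
  G \ add = {pkg_at(p1,whs1), pkg_at(p3,hub), truck_at(t1,hub)} \ {truck_at(t1,hub)} = {pkg_at(p1,whs1), pkg_at(p3,hub)}
  ∪ pre   = {pkg_at(p1,whs1), pkg_at(p3,hub)} ∪ {truck_at(t1,whs1)}
          = {pkg_at(p1,whs1), pkg_at(p3,hub), truck_at(t1,whs1)}

== RESULT ==
["pkg_at(p1,whs1)", "pkg_at(p3,hub)", "truck_at(t1,whs1)"]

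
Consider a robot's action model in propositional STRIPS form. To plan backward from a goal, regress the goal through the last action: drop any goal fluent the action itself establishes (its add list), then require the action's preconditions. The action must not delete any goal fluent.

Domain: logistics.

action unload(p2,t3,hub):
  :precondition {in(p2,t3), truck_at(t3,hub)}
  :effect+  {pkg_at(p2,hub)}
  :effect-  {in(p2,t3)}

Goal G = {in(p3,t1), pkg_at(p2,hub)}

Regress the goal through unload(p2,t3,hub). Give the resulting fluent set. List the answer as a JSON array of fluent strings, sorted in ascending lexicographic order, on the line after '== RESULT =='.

Compute (G \ add) ∪ pre:
  G ∩ del = {}  (empty — regression defined)
  G \ add = {in(p3,t1), pkg_at(p2,hub)} \ {pkg_at(p2,hub)} = {in(p3,t1)}
  ∪ pre   = {in(p3,t1)} ∪ {in(p2,t3), truck_at(t3,hub)}
          = {in(p2,t3), in(p3,t1), truck_at(t3,hub)}

== RESULT ==
["in(p2,t3)", "in(p3,t1)", "truck_at(t3,hub)"]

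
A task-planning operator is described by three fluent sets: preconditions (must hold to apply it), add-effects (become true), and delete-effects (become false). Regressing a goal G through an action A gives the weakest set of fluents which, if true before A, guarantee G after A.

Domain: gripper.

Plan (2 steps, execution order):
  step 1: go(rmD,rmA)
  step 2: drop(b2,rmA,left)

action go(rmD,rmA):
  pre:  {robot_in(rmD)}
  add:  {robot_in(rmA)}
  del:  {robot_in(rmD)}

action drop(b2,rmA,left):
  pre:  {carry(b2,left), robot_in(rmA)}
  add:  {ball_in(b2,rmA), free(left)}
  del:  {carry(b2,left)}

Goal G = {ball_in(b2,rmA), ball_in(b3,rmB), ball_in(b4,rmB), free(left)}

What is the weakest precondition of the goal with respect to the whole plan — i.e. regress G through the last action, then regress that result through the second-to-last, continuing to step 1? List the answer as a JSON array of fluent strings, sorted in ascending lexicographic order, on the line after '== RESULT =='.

Regress step by step:
  through step 2 (drop(b2,rmA,left)): drop {ball_in(b2,rmA), free(left)}, keep {ball_in(b3,rmB), ball_in(b4,rmB)}, require {carry(b2,left), robot_in(rmA)}
    → {ball_in(b3,rmB), ball_in(b4,rmB), carry(b2,left), robot_in(rmA)}
  through step 1 (go(rmD,rmA)): drop {robot_in(rmA)}, keep {ball_in(b3,rmB), ball_in(b4,rmB), carry(b2,left)}, require {robot_in(rmD)}
    → {ball_in(b3,rmB), ball_in(b4,rmB), carry(b2,left), robot_in(rmD)}

== RESULT ==
["ball_in(b3,rmB)", "ball_in(b4,rmB)", "carry(b2,left)", "robot_in(rmD)"]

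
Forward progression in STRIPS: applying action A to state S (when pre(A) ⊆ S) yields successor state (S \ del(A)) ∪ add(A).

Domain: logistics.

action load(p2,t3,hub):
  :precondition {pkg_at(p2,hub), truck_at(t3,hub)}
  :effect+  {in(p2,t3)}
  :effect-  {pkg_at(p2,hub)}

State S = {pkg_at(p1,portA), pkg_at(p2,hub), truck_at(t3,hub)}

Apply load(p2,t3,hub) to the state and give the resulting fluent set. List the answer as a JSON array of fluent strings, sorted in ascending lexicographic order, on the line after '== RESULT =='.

Progress:
  pre ⊆ S: {pkg_at(p2,hub), truck_at(t3,hub)} ⊆ S  — applicable
  S \ del = {pkg_at(p1,portA), truck_at(t3,hub)}
  ∪ add   = {in(p2,t3), pkg_at(p1,portA), truck_at(t3,hub)}

== RESULT ==
["in(p2,t3)", "pkg_at(p1,portA)", "truck_at(t3,hub)"]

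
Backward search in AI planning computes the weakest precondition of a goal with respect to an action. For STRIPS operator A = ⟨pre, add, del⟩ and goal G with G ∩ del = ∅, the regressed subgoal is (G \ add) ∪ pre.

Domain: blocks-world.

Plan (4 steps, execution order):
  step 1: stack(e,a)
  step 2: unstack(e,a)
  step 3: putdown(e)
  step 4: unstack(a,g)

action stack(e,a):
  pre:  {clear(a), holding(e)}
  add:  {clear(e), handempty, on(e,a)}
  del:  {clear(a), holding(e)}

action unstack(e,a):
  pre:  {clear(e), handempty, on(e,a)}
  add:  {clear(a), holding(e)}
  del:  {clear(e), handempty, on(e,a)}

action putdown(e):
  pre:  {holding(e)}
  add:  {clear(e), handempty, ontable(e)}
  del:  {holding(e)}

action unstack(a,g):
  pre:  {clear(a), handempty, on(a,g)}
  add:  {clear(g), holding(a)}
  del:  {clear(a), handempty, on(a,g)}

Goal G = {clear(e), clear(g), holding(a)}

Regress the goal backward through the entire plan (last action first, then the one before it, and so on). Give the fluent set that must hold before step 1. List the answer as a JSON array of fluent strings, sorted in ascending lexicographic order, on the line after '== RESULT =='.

Work backward from the goal:
  through step 4 (unstack(a,g)): drop {clear(g), holding(a)}, keep {clear(e)}, require {clear(a), handempty, on(a,g)}
    → {clear(a), clear(e), handempty, on(a,g)}
  through step 3 (putdown(e)): drop {clear(e), handempty}, keep {clear(a), on(a,g)}, require {holding(e)}
    → {clear(a), holding(e), on(a,g)}
  through step 2 (unstack(e,a)): drop {clear(a), holding(e)}, keep {on(a,g)}, require {clear(e), handempty, on(e,a)}
    → {clear(e), handempty, on(a,g), on(e,a)}
  through step 1 (stack(e,a)): drop {clear(e), handempty, on(e,a)}, keep {on(a,g)}, require {clear(a), holding(e)}
    → {clear(a), holding(e), on(a,g)}

== RESULT ==
["clear(a)", "holding(e)", "on(a,g)"]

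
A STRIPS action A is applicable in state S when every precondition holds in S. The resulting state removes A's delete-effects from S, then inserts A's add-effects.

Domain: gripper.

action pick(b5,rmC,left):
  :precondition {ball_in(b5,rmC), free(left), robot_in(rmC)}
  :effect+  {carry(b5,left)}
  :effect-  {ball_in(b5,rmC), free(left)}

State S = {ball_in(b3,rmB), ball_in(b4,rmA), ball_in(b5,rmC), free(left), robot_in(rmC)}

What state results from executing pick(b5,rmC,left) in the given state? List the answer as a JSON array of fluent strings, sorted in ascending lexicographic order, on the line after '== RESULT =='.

Progress:
  pre ⊆ S: {ball_in(b5,rmC), free(left), robot_in(rmC)} ⊆ S  — applicable
  S \ del = {ball_in(b3,rmB), ball_in(b4,rmA), robot_in(rmC)}
  ∪ add   = {ball_in(b3,rmB), ball_in(b4,rmA), carry(b5,left), robot_in(rmC)}

== RESULT ==
["ball_in(b3,rmB)", "ball_in(b4,rmA)", "carry(b5,left)", "robot_in(rmC)"]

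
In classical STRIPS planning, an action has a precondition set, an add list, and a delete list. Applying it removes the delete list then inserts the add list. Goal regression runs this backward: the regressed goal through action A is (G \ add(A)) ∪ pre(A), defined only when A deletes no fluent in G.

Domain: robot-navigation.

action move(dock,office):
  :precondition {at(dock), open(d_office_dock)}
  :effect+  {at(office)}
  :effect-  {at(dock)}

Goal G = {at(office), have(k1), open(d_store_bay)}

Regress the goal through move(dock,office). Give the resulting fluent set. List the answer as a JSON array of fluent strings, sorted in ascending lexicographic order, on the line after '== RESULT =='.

Regress:
  G ∩ del = {}  (empty — regression defined)
  G \ add = {at(office), have(k1), open(d_store_bay)} \ {at(office)} = {have(k1), open(d_store_bay)}
  ∪ pre   = {have(k1), open(d_store_bay)} ∪ {at(dock), open(d_office_dock)}
          = {at(dock), have(k1), open(d_office_dock), open(d_store_bay)}

== RESULT ==
["at(dock)", "have(k1)", "open(d_office_dock)", "open(d_store_bay)"]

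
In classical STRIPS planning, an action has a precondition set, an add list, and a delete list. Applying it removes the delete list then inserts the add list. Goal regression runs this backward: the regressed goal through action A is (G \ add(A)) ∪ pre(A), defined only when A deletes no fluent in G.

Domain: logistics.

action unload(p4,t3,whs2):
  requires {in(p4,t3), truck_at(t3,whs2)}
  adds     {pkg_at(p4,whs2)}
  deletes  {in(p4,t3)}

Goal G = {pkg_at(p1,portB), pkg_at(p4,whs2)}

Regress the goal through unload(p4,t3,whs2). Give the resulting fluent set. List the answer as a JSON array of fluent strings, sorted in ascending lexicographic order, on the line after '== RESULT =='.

Compute (G \ add) ∪ pre:
  G ∩ del = {}  (empty — regression defined)
  G \ add = {pkg_at(p1,portB), pkg_at(p4,whs2)} \ {pkg_at(p4,whs2)} = {pkg_at(p1,portB)}
  ∪ pre   = {pkg_at(p1,portB)} ∪ {in(p4,t3), truck_at(t3,whs2)}
          = {in(p4,t3), pkg_at(p1,portB), truck_at(t3,whs2)}

== RESULT ==
["in(p4,t3)", "pkg_at(p1,portB)", "truck_at(t3,whs2)"]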